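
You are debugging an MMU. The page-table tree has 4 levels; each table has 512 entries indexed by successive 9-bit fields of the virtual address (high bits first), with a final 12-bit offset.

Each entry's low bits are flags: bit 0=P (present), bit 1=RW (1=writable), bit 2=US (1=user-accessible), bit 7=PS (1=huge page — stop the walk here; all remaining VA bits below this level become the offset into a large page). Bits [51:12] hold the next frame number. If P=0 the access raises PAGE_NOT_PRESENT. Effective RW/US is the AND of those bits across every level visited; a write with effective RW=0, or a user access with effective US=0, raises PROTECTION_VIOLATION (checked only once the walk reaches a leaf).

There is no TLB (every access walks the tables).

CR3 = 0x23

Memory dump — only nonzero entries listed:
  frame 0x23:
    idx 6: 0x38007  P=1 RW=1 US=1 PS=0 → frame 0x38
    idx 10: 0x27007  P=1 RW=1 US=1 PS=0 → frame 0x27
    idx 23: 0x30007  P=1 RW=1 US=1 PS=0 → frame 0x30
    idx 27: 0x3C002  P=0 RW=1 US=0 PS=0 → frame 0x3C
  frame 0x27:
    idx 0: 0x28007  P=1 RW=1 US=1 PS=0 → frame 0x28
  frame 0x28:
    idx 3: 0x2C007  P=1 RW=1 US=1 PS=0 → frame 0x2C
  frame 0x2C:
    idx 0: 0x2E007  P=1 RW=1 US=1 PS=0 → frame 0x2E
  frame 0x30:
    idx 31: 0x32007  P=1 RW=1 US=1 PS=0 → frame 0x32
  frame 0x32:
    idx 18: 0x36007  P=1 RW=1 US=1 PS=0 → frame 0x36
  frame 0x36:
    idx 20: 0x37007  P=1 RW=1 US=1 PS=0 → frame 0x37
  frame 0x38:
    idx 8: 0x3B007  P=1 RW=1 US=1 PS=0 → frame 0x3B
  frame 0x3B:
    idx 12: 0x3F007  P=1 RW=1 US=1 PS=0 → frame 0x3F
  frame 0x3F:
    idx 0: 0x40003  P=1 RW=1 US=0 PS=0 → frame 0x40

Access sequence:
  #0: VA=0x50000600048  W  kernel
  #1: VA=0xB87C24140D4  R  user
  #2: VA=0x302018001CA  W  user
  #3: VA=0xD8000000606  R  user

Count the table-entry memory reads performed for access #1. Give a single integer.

Trace:
#0 VA=0x50000600048 (w,kernel):
  L0 @0x23[10] → 0x27007  P=1,RW=1,US=1,PS=0
  L1 @0x27[0] → 0x28007  P=1,RW=1,US=1,PS=0
  L2 @0x28[3] → 0x2C007  P=1,RW=1,US=1,PS=0
  L3 @0x2C[0] → 0x2E007  P=1,RW=1,US=1,PS=0
  → PA=0x2E048  (4 entries read)
#1 VA=0xB87C24140D4 (r,user):
  L0 @0x23[23] → 0x30007  P=1,RW=1,US=1,PS=0
  L1 @0x30[31] → 0x32007  P=1,RW=1,US=1,PS=0
  L2 @0x32[18] → 0x36007  P=1,RW=1,US=1,PS=0
  L3 @0x36[20] → 0x37007  P=1,RW=1,US=1,PS=0
  → PA=0x370D4  (4 entries read)
#2 VA=0x302018001CA (w,user):
  L0 @0x23[6] → 0x38007  P=1,RW=1,US=1,PS=0
  L1 @0x38[8] → 0x3B007  P=1,RW=1,US=1,PS=0
  L2 @0x3B[12] → 0x3F007  P=1,RW=1,US=1,PS=0
  L3 @0x3F[0] → 0x40003  P=1,RW=1,US=0,PS=0
  ✗ PROTECTION_VIOLATION  [4 reads]
#3 VA=0xD8000000606 (r,user):
  L0 @0x23[27] → 0x3C002  P=0,RW=1,US=0,PS=0
  ✗ PAGE_NOT_PRESENT  [1 reads]

Entries read for #1: 4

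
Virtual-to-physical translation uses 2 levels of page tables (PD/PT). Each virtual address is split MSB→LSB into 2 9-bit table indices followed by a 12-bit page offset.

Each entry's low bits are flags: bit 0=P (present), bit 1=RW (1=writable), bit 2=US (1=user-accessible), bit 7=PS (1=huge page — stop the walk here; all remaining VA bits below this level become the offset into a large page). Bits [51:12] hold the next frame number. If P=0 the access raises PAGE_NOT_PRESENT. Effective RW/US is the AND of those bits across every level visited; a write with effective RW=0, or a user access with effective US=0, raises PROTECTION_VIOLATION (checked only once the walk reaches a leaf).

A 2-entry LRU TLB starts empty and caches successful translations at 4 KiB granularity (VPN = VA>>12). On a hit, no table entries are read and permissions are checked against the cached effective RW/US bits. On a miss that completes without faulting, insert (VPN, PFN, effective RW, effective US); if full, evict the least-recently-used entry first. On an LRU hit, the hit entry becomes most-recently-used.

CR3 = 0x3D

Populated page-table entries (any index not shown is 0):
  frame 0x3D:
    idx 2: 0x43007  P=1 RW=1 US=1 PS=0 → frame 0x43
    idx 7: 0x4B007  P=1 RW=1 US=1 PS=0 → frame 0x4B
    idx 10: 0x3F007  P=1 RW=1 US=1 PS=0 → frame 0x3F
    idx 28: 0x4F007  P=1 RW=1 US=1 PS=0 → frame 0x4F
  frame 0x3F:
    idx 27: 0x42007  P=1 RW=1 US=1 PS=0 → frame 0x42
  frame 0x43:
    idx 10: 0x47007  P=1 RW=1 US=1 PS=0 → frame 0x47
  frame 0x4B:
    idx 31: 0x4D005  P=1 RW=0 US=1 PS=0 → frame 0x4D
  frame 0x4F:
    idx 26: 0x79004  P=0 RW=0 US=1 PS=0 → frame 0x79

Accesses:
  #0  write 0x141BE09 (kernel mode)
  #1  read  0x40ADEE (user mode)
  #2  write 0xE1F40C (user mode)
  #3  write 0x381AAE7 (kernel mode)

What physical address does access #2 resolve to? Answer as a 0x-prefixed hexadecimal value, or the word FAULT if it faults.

Trace:
#0 VA=0x141BE09 (w,kernel):
  lvl0: tbl 0x3D, slot 10 ⇒ 0x3F007 (P1/RW1/US1/PS0)
  lvl1: tbl 0x3F, slot 27 ⇒ 0x42007 (P1/RW1/US1/PS0)
  ✓ 0x42E09  — 2 lookups
#1 VA=0x40ADEE (r,user):
  lvl0: tbl 0x3D, slot 2 ⇒ 0x43007 (P1/RW1/US1/PS0)
  lvl1: tbl 0x43, slot 10 ⇒ 0x47007 (P1/RW1/US1/PS0)
  ✓ 0x47DEE  — 2 lookups
#2 VA=0xE1F40C (w,user):
  lvl0: tbl 0x3D, slot 7 ⇒ 0x4B007 (P1/RW1/US1/PS0)
  lvl1: tbl 0x4B, slot 31 ⇒ 0x4D005 (P1/RW0/US1/PS0)
  → PROTECTION_VIOLATION  (2 entries read)
#3 VA=0x381AAE7 (w,kernel):
  lvl0: tbl 0x3D, slot 28 ⇒ 0x4F007 (P1/RW1/US1/PS0)
  lvl1: tbl 0x4F, slot 26 ⇒ 0x79004 (P0/RW0/US1/PS0)
  → PAGE_NOT_PRESENT  (2 entries read)

Access #2 PA: FAULT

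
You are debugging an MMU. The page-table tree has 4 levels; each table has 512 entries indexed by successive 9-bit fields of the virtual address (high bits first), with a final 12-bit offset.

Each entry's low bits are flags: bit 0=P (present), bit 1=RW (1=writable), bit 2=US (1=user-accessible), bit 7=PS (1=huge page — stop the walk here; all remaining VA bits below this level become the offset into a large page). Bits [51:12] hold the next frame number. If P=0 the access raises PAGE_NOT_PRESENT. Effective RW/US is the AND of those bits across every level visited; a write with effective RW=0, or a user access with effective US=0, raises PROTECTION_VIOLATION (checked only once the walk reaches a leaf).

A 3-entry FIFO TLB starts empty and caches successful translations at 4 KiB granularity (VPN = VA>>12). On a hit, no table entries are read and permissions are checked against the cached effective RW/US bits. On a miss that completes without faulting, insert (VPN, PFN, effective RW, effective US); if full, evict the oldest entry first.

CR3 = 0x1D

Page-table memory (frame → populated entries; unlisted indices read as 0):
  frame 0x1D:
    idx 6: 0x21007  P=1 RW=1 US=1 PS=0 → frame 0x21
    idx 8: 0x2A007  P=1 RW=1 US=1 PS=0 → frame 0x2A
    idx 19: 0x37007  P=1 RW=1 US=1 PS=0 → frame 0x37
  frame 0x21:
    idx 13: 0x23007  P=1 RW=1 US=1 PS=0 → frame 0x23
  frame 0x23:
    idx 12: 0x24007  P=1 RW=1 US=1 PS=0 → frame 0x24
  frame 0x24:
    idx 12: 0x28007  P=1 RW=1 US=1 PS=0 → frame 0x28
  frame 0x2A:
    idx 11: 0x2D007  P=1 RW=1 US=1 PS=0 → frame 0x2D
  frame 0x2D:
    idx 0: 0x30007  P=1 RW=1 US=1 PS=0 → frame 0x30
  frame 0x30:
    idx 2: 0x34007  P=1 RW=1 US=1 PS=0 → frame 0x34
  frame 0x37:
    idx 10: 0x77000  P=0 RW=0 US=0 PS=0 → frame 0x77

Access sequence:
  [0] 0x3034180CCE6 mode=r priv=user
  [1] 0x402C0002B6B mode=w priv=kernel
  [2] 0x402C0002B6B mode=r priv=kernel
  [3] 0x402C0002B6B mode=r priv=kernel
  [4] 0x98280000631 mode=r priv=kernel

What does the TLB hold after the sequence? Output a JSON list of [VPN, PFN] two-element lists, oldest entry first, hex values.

Trace:
#0 VA=0x3034180CCE6 (r,user):
  L0 @0x1D[6] → 0x21007  P=1,RW=1,US=1,PS=0
  L1 @0x21[13] → 0x23007  P=1,RW=1,US=1,PS=0
  L2 @0x23[12] → 0x24007  P=1,RW=1,US=1,PS=0
  L3 @0x24[12] → 0x28007  P=1,RW=1,US=1,PS=0
  ✓ 0x28CE6  — 4 lookups
#1 VA=0x402C0002B6B (w,kernel):
  L0 @0x1D[8] → 0x2A007  P=1,RW=1,US=1,PS=0
  L1 @0x2A[11] → 0x2D007  P=1,RW=1,US=1,PS=0
  L2 @0x2D[0] → 0x30007  P=1,RW=1,US=1,PS=0
  L3 @0x30[2] → 0x34007  P=1,RW=1,US=1,PS=0
  ✓ 0x34B6B  — 4 lookups
#2 VA=0x402C0002B6B (r,kernel):
  TLB hit vpn=0x402C0002 → PA=0x34B6B
#3 VA=0x402C0002B6B (r,kernel):
  TLB hit vpn=0x402C0002 → PA=0x34B6B
#4 VA=0x98280000631 (r,kernel):
  L0 @0x1D[19] → 0x37007  P=1,RW=1,US=1,PS=0
  L1 @0x37[10] → 0x77000  P=0,RW=0,US=0,PS=0
  ⇒ fault: PAGE_NOT_PRESENT  — 2 lookups

TLB: [["0x3034180C", "0x28"], ["0x402C0002", "0x34"]]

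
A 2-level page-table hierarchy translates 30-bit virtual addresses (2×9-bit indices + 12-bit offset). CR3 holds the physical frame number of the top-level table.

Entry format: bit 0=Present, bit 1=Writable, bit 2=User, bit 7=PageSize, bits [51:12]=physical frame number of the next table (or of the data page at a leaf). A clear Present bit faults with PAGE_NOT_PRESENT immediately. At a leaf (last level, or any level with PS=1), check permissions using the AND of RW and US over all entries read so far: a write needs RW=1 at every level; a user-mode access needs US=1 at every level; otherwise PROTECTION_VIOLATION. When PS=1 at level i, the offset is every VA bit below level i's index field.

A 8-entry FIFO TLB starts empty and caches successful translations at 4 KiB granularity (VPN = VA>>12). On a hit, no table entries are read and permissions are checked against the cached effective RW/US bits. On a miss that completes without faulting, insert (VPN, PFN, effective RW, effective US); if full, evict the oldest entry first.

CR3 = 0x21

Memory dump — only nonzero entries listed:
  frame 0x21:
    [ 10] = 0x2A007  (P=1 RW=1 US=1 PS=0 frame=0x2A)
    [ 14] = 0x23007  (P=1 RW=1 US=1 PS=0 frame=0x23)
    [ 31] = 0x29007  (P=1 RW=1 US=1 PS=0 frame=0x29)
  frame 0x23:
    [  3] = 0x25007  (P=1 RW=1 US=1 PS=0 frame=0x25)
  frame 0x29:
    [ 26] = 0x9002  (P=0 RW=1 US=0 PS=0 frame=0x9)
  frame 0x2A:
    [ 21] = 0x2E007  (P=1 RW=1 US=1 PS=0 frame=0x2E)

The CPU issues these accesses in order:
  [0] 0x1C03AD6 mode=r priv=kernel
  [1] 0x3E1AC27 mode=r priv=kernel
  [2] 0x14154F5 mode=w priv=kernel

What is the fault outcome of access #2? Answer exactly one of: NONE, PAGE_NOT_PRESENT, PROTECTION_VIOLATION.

Per-access translation:
#0 VA=0x1C03AD6 (r,kernel):
  [0] read 0x21 idx=14: raw=0x23007 flags P=1 W=1 U=1 S=0
  [1] read 0x23 idx=3: raw=0x25007 flags P=1 W=1 U=1 S=0
  → PA=0x25AD6  (2 entries read)
#1 VA=0x3E1AC27 (r,kernel):
  [0] read 0x21 idx=31: raw=0x29007 flags P=1 W=1 U=1 S=0
  [1] read 0x29 idx=26: raw=0x9002 flags P=0 W=1 U=0 S=0
  → PAGE_NOT_PRESENT  (2 entries read)
#2 VA=0x14154F5 (w,kernel):
  [0] read 0x21 idx=10: raw=0x2A007 flags P=1 W=1 U=1 S=0
  [1] read 0x2A idx=21: raw=0x2E007 flags P=1 W=1 U=1 S=0
  → PA=0x2E4F5  (2 entries read)

Access #2 fault: NONE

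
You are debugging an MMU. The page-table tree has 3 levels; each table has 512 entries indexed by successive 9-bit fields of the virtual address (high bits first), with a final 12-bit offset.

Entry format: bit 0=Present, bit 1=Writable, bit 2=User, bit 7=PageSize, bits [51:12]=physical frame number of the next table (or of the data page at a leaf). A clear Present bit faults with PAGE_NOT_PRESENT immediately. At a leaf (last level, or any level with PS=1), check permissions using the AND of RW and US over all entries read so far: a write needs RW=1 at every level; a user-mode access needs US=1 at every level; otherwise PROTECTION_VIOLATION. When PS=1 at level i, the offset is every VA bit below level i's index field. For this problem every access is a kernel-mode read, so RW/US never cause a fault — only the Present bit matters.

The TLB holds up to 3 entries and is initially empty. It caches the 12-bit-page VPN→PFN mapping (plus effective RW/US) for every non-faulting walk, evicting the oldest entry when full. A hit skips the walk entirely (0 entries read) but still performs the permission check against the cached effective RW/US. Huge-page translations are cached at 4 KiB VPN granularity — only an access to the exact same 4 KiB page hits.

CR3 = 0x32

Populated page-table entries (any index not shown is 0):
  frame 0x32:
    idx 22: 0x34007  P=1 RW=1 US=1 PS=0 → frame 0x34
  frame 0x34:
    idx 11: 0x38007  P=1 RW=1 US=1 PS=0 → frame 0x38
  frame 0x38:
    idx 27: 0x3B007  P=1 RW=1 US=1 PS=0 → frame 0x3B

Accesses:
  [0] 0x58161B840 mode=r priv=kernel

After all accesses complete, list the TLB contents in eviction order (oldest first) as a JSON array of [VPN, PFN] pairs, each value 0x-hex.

Walk each access:
#0 VA=0x58161B840 (r,kernel):
  [0] read 0x32 idx=22: raw=0x34007 flags P=1 W=1 U=1 S=0
  [1] read 0x34 idx=11: raw=0x38007 flags P=1 W=1 U=1 S=0
  [2] read 0x38 idx=27: raw=0x3B007 flags P=1 W=1 U=1 S=0
  ✓ 0x3B840  — 3 lookups

TLB: [["0x58161B", "0x3B"]]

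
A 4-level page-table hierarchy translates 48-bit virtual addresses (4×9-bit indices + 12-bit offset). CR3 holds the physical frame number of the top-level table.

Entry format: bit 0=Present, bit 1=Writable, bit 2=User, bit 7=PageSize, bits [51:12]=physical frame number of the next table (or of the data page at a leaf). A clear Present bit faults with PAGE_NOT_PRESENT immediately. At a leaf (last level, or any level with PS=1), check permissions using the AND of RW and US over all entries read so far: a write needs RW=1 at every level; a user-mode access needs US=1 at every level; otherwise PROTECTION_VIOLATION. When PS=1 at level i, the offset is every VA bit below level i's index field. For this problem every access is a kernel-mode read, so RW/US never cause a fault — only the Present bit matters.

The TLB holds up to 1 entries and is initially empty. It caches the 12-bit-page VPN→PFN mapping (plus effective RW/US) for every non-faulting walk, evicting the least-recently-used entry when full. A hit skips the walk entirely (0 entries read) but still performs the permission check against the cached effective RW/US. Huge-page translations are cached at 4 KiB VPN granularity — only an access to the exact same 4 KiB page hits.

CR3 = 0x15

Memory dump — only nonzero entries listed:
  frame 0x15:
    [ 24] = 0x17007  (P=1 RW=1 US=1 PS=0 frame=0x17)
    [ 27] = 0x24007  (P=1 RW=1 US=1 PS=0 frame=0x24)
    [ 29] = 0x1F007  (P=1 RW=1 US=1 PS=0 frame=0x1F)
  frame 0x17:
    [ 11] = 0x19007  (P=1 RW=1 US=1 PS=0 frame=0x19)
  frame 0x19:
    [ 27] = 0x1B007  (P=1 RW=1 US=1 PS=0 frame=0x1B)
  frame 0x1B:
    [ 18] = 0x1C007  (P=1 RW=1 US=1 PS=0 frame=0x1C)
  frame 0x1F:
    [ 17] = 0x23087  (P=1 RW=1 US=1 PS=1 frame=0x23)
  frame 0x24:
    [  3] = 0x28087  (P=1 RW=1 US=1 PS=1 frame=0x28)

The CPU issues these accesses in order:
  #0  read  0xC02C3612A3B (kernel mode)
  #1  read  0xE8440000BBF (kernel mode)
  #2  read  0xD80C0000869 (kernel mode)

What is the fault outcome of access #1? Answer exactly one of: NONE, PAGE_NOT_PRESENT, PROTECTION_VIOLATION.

Walk each access:
#0 VA=0xC02C3612A3B (r,kernel):
  L0: frame=0x15 idx=24 entry=0x17007 [P=1 RW=1 US=1 PS=0]
  L1: frame=0x17 idx=11 entry=0x19007 [P=1 RW=1 US=1 PS=0]
  L2: frame=0x19 idx=27 entry=0x1B007 [P=1 RW=1 US=1 PS=0]
  L3: frame=0x1B idx=18 entry=0x1C007 [P=1 RW=1 US=1 PS=0]
  ⇒ phys 0x1CA3B  [4 reads]
#1 VA=0xE8440000BBF (r,kernel):
  L0: frame=0x15 idx=29 entry=0x1F007 [P=1 RW=1 US=1 PS=0]
  L1: frame=0x1F idx=17 entry=0x23087 [P=1 RW=1 US=1 PS=1]
  ⇒ phys 0x23BBF (huge @L1)  [2 reads]
#2 VA=0xD80C0000869 (r,kernel):
  L0: frame=0x15 idx=27 entry=0x24007 [P=1 RW=1 US=1 PS=0]
  L1: frame=0x24 idx=3 entry=0x28087 [P=1 RW=1 US=1 PS=1]
  ⇒ phys 0x28869 (huge @L1)  [2 reads]

Access #1 fault: NONE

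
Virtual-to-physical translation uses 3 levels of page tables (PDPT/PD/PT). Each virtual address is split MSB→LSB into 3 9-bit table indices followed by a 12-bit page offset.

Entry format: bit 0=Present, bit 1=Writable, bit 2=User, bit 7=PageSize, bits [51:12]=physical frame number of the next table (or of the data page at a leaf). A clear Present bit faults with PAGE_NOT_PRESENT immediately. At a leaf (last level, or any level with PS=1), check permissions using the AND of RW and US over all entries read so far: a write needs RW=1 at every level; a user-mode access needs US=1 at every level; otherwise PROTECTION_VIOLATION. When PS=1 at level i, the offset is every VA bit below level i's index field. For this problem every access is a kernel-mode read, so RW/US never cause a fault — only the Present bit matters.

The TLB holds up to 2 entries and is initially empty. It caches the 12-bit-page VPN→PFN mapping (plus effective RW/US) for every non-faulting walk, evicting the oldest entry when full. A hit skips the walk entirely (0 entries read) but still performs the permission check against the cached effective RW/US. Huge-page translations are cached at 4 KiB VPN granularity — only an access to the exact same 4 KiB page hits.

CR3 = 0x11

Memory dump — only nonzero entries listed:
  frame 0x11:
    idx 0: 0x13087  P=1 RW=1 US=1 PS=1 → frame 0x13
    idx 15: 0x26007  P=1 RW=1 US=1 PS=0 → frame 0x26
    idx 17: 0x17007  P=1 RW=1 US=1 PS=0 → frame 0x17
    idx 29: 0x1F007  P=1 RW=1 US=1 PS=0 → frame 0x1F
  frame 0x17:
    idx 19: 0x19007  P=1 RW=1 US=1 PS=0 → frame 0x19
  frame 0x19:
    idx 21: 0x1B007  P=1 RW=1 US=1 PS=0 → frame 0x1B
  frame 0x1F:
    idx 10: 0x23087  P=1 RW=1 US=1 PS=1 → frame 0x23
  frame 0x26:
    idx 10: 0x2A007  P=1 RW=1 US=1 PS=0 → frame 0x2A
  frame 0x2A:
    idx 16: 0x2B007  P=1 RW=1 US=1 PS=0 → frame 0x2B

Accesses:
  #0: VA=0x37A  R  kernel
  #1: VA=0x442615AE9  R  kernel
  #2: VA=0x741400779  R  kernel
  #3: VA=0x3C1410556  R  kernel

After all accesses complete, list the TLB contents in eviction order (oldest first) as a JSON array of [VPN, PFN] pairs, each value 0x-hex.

Walk each access:
#0 VA=0x37A (r,kernel):
  lvl0: tbl 0x11, slot 0 ⇒ 0x13087 (P1/RW1/US1/PS1)
  → PA=0x1337A (huge @L0)  (1 entries read)
#1 VA=0x442615AE9 (r,kernel):
  lvl0: tbl 0x11, slot 17 ⇒ 0x17007 (P1/RW1/US1/PS0)
  lvl1: tbl 0x17, slot 19 ⇒ 0x19007 (P1/RW1/US1/PS0)
  lvl2: tbl 0x19, slot 21 ⇒ 0x1B007 (P1/RW1/US1/PS0)
  → PA=0x1BAE9  (3 entries read)
#2 VA=0x741400779 (r,kernel):
  lvl0: tbl 0x11, slot 29 ⇒ 0x1F007 (P1/RW1/US1/PS0)
  lvl1: tbl 0x1F, slot 10 ⇒ 0x23087 (P1/RW1/US1/PS1)
  → PA=0x23779 (huge @L1)  (2 entries read)
#3 VA=0x3C1410556 (r,kernel):
  lvl0: tbl 0x11, slot 15 ⇒ 0x26007 (P1/RW1/US1/PS0)
  lvl1: tbl 0x26, slot 10 ⇒ 0x2A007 (P1/RW1/US1/PS0)
  lvl2: tbl 0x2A, slot 16 ⇒ 0x2B007 (P1/RW1/US1/PS0)
  → PA=0x2B556  (3 entries read)

TLB: [["0x741400", "0x23"], ["0x3C1410", "0x2B"]]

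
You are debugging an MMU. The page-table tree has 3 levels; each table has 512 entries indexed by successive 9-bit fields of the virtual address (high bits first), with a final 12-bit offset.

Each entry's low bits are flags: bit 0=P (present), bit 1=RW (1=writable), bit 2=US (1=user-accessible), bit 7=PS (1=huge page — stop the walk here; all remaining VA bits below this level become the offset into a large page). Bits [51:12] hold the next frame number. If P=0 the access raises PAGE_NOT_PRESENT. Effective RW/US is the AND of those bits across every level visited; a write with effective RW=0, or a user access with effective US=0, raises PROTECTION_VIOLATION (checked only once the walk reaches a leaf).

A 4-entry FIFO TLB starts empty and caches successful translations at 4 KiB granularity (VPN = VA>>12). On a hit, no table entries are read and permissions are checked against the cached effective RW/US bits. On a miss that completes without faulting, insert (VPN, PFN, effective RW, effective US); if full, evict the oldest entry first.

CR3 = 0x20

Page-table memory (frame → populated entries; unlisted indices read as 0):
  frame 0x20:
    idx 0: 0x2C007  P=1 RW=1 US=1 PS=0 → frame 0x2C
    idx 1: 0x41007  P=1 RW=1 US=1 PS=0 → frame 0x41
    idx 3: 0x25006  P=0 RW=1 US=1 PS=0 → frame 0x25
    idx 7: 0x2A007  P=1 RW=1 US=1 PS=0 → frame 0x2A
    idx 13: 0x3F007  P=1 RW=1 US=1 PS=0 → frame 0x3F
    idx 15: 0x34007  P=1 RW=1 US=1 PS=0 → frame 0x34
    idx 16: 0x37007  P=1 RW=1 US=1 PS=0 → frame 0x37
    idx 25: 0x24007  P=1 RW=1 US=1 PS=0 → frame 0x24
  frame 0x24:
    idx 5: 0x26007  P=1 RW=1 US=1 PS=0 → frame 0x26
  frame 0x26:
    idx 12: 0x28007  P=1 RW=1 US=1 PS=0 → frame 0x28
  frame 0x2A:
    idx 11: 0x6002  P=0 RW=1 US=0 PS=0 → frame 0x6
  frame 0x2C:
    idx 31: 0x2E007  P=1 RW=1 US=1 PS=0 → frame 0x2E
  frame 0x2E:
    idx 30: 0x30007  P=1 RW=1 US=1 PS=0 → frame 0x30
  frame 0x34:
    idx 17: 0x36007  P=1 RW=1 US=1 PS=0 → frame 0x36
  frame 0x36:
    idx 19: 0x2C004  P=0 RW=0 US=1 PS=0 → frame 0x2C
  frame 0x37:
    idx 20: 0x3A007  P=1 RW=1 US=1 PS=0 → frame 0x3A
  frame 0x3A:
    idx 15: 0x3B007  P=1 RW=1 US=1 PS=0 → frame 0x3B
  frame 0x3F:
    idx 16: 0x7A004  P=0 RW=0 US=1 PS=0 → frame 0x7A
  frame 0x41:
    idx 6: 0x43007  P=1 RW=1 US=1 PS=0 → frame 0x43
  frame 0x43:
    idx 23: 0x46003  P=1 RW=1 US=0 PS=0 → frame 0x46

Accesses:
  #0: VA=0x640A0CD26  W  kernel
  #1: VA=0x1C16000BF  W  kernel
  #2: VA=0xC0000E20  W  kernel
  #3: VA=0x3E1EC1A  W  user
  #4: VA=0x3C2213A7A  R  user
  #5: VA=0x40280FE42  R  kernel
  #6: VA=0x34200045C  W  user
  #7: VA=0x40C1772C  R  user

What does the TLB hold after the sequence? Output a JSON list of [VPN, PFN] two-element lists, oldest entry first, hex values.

Per-access translation:
#0 VA=0x640A0CD26 (w,kernel):
  L0: frame=0x20 idx=25 entry=0x24007 [P=1 RW=1 US=1 PS=0]
  L1: frame=0x24 idx=5 entry=0x26007 [P=1 RW=1 US=1 PS=0]
  L2: frame=0x26 idx=12 entry=0x28007 [P=1 RW=1 US=1 PS=0]
  ⇒ phys 0x28D26  [3 reads]
#1 VA=0x1C16000BF (w,kernel):
  L0: frame=0x20 idx=7 entry=0x2A007 [P=1 RW=1 US=1 PS=0]
  L1: frame=0x2A idx=11 entry=0x6002 [P=0 RW=1 US=0 PS=0]
  → PAGE_NOT_PRESENT  (2 entries read)
#2 VA=0xC0000E20 (w,kernel):
  L0: frame=0x20 idx=3 entry=0x25006 [P=0 RW=1 US=1 PS=0]
  → PAGE_NOT_PRESENT  (1 entries read)
#3 VA=0x3E1EC1A (w,user):
  L0: frame=0x20 idx=0 entry=0x2C007 [P=1 RW=1 US=1 PS=0]
  L1: frame=0x2C idx=31 entry=0x2E007 [P=1 RW=1 US=1 PS=0]
  L2: frame=0x2E idx=30 entry=0x30007 [P=1 RW=1 US=1 PS=0]
  ⇒ phys 0x30C1A  [3 reads]
#4 VA=0x3C2213A7A (r,user):
  L0: frame=0x20 idx=15 entry=0x34007 [P=1 RW=1 US=1 PS=0]
  L1: frame=0x34 idx=17 entry=0x36007 [P=1 RW=1 US=1 PS=0]
  L2: frame=0x36 idx=19 entry=0x2C004 [P=0 RW=0 US=1 PS=0]
  → PAGE_NOT_PRESENT  (3 entries read)
#5 VA=0x40280FE42 (r,kernel):
  L0: frame=0x20 idx=16 entry=0x37007 [P=1 RW=1 US=1 PS=0]
  L1: frame=0x37 idx=20 entry=0x3A007 [P=1 RW=1 US=1 PS=0]
  L2: frame=0x3A idx=15 entry=0x3B007 [P=1 RW=1 US=1 PS=0]
  ⇒ phys 0x3BE42  [3 reads]
#6 VA=0x34200045C (w,user):
  L0: frame=0x20 idx=13 entry=0x3F007 [P=1 RW=1 US=1 PS=0]
  L1: frame=0x3F idx=16 entry=0x7A004 [P=0 RW=0 US=1 PS=0]
  → PAGE_NOT_PRESENT  (2 entries read)
#7 VA=0x40C1772C (r,user):
  L0: frame=0x20 idx=1 entry=0x41007 [P=1 RW=1 US=1 PS=0]
  L1: frame=0x41 idx=6 entry=0x43007 [P=1 RW=1 US=1 PS=0]
  L2: frame=0x43 idx=23 entry=0x46003 [P=1 RW=1 US=0 PS=0]
  → PROTECTION_VIOLATION  (3 entries read)

TLB: [["0x640A0C", "0x28"], ["0x3E1E", "0x30"], ["0x40280F", "0x3B"]]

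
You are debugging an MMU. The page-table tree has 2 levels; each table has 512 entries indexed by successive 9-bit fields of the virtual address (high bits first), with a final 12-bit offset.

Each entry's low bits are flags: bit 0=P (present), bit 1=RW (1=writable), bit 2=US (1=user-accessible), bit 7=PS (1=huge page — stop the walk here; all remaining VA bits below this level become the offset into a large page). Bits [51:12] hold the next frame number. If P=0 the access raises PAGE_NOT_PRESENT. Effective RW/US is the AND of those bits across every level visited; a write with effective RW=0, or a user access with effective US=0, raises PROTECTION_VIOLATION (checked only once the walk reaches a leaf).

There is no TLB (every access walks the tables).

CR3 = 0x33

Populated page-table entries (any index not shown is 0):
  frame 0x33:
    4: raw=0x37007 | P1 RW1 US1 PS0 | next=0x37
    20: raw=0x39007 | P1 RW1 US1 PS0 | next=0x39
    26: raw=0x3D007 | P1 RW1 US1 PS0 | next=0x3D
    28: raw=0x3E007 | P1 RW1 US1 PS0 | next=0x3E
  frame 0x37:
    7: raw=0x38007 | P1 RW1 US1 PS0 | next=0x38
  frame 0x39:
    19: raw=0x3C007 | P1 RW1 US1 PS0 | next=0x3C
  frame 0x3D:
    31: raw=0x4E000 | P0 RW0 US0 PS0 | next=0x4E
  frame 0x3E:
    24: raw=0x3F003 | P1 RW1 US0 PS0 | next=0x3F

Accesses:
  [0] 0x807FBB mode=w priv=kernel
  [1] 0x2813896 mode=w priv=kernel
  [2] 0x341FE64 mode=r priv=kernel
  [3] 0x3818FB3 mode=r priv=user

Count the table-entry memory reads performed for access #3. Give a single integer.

Per-access translation:
#0 VA=0x807FBB (w,kernel):
  [0] read 0x33 idx=4: raw=0x37007 flags P=1 W=1 U=1 S=0
  [1] read 0x37 idx=7: raw=0x38007 flags P=1 W=1 U=1 S=0
  → PA=0x38FBB  (2 entries read)
#1 VA=0x2813896 (w,kernel):
  [0] read 0x33 idx=20: raw=0x39007 flags P=1 W=1 U=1 S=0
  [1] read 0x39 idx=19: raw=0x3C007 flags P=1 W=1 U=1 S=0
  → PA=0x3C896  (2 entries read)
#2 VA=0x341FE64 (r,kernel):
  [0] read 0x33 idx=26: raw=0x3D007 flags P=1 W=1 U=1 S=0
  [1] read 0x3D idx=31: raw=0x4E000 flags P=0 W=0 U=0 S=0
  ✗ PAGE_NOT_PRESENT  [2 reads]
#3 VA=0x3818FB3 (r,user):
  [0] read 0x33 idx=28: raw=0x3E007 flags P=1 W=1 U=1 S=0
  [1] read 0x3E idx=24: raw=0x3F003 flags P=1 W=1 U=0 S=0
  ✗ PROTECTION_VIOLATION  [2 reads]

Entries read for #3: 2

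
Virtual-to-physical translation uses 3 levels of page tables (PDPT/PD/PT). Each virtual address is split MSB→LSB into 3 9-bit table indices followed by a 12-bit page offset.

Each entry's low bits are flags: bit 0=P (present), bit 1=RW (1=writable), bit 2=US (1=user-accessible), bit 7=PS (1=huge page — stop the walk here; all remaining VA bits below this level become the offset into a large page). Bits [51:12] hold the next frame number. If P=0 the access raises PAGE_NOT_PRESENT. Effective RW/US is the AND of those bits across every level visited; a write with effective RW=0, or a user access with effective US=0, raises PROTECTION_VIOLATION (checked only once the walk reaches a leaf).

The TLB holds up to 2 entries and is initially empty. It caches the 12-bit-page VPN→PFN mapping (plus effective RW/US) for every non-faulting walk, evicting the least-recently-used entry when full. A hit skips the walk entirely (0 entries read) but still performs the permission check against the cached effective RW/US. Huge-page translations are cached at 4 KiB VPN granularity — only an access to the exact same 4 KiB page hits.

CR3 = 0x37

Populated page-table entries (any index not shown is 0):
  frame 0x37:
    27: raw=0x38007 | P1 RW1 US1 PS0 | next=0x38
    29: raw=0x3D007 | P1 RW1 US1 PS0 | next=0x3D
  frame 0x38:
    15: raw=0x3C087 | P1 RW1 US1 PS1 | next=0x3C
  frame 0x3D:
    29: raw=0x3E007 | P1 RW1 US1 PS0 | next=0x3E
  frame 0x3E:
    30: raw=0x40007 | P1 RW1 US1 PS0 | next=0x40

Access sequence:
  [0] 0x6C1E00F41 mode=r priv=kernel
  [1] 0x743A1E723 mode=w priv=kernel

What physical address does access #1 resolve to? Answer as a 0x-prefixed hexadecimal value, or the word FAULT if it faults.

Trace:
#0 VA=0x6C1E00F41 (r,kernel):
  [0] read 0x37 idx=27: raw=0x38007 flags P=1 W=1 U=1 S=0
  [1] read 0x38 idx=15: raw=0x3C087 flags P=1 W=1 U=1 S=1
  → PA=0x3CF41 (huge @L1)  (2 entries read)
#1 VA=0x743A1E723 (w,kernel):
  [0] read 0x37 idx=29: raw=0x3D007 flags P=1 W=1 U=1 S=0
  [1] read 0x3D idx=29: raw=0x3E007 flags P=1 W=1 U=1 S=0
  [2] read 0x3E idx=30: raw=0x40007 flags P=1 W=1 U=1 S=0
  → PA=0x40723  (3 entries read)

Access #1 PA: 0x40723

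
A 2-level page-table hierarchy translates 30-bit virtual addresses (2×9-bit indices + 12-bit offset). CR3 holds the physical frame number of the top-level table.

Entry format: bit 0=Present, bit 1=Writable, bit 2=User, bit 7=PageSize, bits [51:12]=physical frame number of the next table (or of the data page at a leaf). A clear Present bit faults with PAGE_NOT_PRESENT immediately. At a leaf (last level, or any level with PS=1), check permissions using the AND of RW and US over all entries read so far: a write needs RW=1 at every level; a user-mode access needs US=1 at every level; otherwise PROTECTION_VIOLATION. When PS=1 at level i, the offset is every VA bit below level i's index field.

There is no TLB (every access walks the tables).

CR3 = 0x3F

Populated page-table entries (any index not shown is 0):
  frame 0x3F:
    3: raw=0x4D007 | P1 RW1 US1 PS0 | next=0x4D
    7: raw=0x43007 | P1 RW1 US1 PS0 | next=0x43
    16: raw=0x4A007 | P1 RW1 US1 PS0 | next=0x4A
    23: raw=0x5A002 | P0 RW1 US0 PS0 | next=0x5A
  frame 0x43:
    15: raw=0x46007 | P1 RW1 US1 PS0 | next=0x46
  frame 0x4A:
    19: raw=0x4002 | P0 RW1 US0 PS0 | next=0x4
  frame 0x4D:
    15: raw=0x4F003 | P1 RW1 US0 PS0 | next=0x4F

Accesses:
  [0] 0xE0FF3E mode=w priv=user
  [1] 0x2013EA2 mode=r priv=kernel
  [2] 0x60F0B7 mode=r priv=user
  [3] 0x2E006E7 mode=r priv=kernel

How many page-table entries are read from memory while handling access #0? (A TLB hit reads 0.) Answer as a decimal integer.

Per-access translation:
#0 VA=0xE0FF3E (w,user):
  [0] read 0x3F idx=7: raw=0x43007 flags P=1 W=1 U=1 S=0
  [1] read 0x43 idx=15: raw=0x46007 flags P=1 W=1 U=1 S=0
  ✓ 0x46F3E  — 2 lookups
#1 VA=0x2013EA2 (r,kernel):
  [0] read 0x3F idx=16: raw=0x4A007 flags P=1 W=1 U=1 S=0
  [1] read 0x4A idx=19: raw=0x4002 flags P=0 W=1 U=0 S=0
  ✗ PAGE_NOT_PRESENT  [2 reads]
#2 VA=0x60F0B7 (r,user):
  [0] read 0x3F idx=3: raw=0x4D007 flags P=1 W=1 U=1 S=0
  [1] read 0x4D idx=15: raw=0x4F003 flags P=1 W=1 U=0 S=0
  ✗ PROTECTION_VIOLATION  [2 reads]
#3 VA=0x2E006E7 (r,kernel):
  [0] read 0x3F idx=23: raw=0x5A002 flags P=0 W=1 U=0 S=0
  ✗ PAGE_NOT_PRESENT  [1 reads]

Entries read for #0: 2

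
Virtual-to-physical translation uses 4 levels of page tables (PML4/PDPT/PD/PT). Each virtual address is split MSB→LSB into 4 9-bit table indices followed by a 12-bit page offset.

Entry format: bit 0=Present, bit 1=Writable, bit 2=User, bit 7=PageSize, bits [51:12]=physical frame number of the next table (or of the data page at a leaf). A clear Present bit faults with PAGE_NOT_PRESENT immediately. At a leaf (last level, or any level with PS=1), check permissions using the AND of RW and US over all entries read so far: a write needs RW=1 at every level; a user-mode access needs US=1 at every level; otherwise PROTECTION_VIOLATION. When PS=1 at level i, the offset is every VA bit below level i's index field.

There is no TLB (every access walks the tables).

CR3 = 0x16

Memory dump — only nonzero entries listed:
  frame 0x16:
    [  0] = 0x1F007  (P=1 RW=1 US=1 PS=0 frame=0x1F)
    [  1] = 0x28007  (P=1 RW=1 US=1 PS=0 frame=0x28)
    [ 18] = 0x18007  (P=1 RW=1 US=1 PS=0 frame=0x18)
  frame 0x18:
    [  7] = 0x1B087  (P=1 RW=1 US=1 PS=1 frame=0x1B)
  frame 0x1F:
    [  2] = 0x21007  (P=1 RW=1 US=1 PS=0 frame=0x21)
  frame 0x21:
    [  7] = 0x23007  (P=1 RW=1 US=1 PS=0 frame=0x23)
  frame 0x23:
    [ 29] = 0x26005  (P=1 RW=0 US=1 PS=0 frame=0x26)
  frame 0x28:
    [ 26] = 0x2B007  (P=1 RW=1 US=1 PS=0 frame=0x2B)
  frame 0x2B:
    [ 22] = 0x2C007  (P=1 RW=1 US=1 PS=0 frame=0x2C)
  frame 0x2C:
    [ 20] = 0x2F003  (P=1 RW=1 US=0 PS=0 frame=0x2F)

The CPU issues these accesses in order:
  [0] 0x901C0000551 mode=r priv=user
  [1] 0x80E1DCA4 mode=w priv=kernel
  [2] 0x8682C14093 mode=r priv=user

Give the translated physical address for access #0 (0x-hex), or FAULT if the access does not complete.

Walk each access:
#0 VA=0x901C0000551 (r,user):
  L0 @0x16[18] → 0x18007  P=1,RW=1,US=1,PS=0
  L1 @0x18[7] → 0x1B087  P=1,RW=1,US=1,PS=1
  ✓ 0x1B551 (huge @L1)  — 2 lookups
#1 VA=0x80E1DCA4 (w,kernel):
  L0 @0x16[0] → 0x1F007  P=1,RW=1,US=1,PS=0
  L1 @0x1F[2] → 0x21007  P=1,RW=1,US=1,PS=0
  L2 @0x21[7] → 0x23007  P=1,RW=1,US=1,PS=0
  L3 @0x23[29] → 0x26005  P=1,RW=0,US=1,PS=0
  → PROTECTION_VIOLATION  (4 entries read)
#2 VA=0x8682C14093 (r,user):
  L0 @0x16[1] → 0x28007  P=1,RW=1,US=1,PS=0
  L1 @0x28[26] → 0x2B007  P=1,RW=1,US=1,PS=0
  L2 @0x2B[22] → 0x2C007  P=1,RW=1,US=1,PS=0
  L3 @0x2C[20] → 0x2F003  P=1,RW=1,US=0,PS=0
  → PROTECTION_VIOLATION  (4 entries read)

Access #0 PA: 0x1B551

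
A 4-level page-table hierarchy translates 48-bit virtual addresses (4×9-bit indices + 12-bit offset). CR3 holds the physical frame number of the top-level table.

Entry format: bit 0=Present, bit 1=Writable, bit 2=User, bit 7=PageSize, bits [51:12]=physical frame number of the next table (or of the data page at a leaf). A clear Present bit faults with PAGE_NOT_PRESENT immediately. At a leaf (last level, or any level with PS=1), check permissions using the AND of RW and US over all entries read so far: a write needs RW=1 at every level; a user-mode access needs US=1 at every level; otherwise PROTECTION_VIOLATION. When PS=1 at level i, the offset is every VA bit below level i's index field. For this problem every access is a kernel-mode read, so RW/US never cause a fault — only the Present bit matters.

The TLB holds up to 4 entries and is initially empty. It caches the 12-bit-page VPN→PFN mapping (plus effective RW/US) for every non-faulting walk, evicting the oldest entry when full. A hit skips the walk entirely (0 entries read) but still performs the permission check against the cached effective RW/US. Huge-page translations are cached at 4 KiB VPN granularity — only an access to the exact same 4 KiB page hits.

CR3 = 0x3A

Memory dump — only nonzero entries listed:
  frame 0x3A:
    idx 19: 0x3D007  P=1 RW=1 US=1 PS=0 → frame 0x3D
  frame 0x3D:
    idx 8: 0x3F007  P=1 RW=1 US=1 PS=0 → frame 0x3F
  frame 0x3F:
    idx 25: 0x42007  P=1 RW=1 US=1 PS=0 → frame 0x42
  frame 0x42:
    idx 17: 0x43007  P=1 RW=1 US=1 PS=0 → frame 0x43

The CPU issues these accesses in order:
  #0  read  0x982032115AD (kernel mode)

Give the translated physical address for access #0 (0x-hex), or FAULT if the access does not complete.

Per-access translation:
#0 VA=0x982032115AD (r,kernel):
  [0] read 0x3A idx=19: raw=0x3D007 flags P=1 W=1 U=1 S=0
  [1] read 0x3D idx=8: raw=0x3F007 flags P=1 W=1 U=1 S=0
  [2] read 0x3F idx=25: raw=0x42007 flags P=1 W=1 U=1 S=0
  [3] read 0x42 idx=17: raw=0x43007 flags P=1 W=1 U=1 S=0
  ⇒ phys 0x435AD  [4 reads]

Access #0 PA: 0x435AD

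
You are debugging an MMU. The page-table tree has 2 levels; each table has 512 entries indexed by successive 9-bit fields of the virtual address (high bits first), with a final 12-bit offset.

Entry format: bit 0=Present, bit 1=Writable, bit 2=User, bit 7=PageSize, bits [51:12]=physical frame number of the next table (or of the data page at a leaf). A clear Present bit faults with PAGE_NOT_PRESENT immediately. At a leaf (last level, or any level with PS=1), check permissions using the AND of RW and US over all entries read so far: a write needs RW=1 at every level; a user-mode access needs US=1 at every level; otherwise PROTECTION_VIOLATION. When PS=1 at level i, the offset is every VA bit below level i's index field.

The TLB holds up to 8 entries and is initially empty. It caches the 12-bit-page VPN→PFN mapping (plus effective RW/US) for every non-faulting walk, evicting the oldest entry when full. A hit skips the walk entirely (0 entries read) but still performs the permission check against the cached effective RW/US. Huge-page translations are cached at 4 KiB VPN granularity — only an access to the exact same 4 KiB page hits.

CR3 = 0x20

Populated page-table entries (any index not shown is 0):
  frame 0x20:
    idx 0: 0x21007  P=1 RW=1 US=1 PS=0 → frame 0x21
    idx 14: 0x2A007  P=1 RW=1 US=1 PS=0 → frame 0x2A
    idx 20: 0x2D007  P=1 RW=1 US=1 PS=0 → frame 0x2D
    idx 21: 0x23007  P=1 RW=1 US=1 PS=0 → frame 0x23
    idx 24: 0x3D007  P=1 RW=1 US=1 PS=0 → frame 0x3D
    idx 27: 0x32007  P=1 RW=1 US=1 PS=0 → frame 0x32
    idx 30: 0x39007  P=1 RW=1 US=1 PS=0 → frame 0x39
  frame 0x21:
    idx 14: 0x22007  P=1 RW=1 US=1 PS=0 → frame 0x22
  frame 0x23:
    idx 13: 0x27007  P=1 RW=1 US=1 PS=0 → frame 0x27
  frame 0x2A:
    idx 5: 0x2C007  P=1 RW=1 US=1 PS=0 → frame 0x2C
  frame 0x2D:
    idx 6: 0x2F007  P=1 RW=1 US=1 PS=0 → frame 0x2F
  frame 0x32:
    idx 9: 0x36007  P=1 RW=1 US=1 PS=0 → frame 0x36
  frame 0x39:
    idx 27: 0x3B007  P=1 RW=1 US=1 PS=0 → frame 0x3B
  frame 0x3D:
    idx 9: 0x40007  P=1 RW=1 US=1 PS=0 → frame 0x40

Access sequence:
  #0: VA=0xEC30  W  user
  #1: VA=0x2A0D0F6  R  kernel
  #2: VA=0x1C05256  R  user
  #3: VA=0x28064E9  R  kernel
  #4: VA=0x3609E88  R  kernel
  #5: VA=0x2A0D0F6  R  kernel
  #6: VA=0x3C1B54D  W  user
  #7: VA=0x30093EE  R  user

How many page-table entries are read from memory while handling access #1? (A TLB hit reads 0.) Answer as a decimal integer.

Per-access translation:
#0 VA=0xEC30 (w,user):
  [0] read 0x20 idx=0: raw=0x21007 flags P=1 W=1 U=1 S=0
  [1] read 0x21 idx=14: raw=0x22007 flags P=1 W=1 U=1 S=0
  → PA=0x22C30  (2 entries read)
#1 VA=0x2A0D0F6 (r,kernel):
  [0] read 0x20 idx=21: raw=0x23007 flags P=1 W=1 U=1 S=0
  [1] read 0x23 idx=13: raw=0x27007 flags P=1 W=1 U=1 S=0
  → PA=0x270F6  (2 entries read)
#2 VA=0x1C05256 (r,user):
  [0] read 0x20 idx=14: raw=0x2A007 flags P=1 W=1 U=1 S=0
  [1] read 0x2A idx=5: raw=0x2C007 flags P=1 W=1 U=1 S=0
  → PA=0x2C256  (2 entries read)
#3 VA=0x28064E9 (r,kernel):
  [0] read 0x20 idx=20: raw=0x2D007 flags P=1 W=1 U=1 S=0
  [1] read 0x2D idx=6: raw=0x2F007 flags P=1 W=1 U=1 S=0
  → PA=0x2F4E9  (2 entries read)
#4 VA=0x3609E88 (r,kernel):
  [0] read 0x20 idx=27: raw=0x32007 flags P=1 W=1 U=1 S=0
  [1] read 0x32 idx=9: raw=0x36007 flags P=1 W=1 U=1 S=0
  → PA=0x36E88  (2 entries read)
#5 VA=0x2A0D0F6 (r,kernel):
  TLB hit vpn=0x2A0D → PA=0x270F6
#6 VA=0x3C1B54D (w,user):
  [0] read 0x20 idx=30: raw=0x39007 flags P=1 W=1 U=1 S=0
  [1] read 0x39 idx=27: raw=0x3B007 flags P=1 W=1 U=1 S=0
  → PA=0x3B54D  (2 entries read)
#7 VA=0x30093EE (r,user):
  [0] read 0x20 idx=24: raw=0x3D007 flags P=1 W=1 U=1 S=0
  [1] read 0x3D idx=9: raw=0x40007 flags P=1 W=1 U=1 S=0
  → PA=0x403EE  (2 entries read)

Entries read for #1: 2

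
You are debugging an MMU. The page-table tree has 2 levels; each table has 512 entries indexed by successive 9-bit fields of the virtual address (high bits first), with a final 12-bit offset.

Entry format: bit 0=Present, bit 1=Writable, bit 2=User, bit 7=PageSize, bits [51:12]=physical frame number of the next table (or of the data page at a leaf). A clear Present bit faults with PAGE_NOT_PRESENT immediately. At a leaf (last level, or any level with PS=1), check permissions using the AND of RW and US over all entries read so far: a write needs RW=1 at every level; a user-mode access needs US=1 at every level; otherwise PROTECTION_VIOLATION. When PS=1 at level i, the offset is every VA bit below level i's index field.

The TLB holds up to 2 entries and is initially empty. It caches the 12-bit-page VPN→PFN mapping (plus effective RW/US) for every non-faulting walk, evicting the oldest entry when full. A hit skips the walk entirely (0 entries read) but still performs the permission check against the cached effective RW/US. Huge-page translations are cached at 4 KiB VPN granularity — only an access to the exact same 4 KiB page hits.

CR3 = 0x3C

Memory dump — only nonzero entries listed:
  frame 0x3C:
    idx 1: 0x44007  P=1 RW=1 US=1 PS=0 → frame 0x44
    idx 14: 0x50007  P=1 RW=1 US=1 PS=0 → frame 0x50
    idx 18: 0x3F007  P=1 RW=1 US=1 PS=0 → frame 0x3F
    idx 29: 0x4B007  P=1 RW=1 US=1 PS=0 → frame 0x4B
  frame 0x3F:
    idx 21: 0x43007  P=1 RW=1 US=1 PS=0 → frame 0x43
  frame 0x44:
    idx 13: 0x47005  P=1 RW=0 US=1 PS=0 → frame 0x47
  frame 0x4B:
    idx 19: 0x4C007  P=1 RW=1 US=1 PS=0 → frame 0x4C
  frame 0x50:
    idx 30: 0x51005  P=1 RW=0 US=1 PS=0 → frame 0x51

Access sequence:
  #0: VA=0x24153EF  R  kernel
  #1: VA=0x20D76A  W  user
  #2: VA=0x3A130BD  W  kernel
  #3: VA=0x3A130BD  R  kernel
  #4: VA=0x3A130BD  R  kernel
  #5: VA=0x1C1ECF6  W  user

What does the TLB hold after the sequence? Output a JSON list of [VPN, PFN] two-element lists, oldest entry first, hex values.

Walk each access:
#0 VA=0x24153EF (r,kernel):
  L0 @0x3C[18] → 0x3F007  P=1,RW=1,US=1,PS=0
  L1 @0x3F[21] → 0x43007  P=1,RW=1,US=1,PS=0
  ⇒ phys 0x433EF  [2 reads]
#1 VA=0x20D76A (w,user):
  L0 @0x3C[1] → 0x44007  P=1,RW=1,US=1,PS=0
  L1 @0x44[13] → 0x47005  P=1,RW=0,US=1,PS=0
  ✗ PROTECTION_VIOLATION  [2 reads]
#2 VA=0x3A130BD (w,kernel):
  L0 @0x3C[29] → 0x4B007  P=1,RW=1,US=1,PS=0
  L1 @0x4B[19] → 0x4C007  P=1,RW=1,US=1,PS=0
  ⇒ phys 0x4C0BD  [2 reads]
#3 VA=0x3A130BD (r,kernel):
  TLB hit vpn=0x3A13 → PA=0x4C0BD
#4 VA=0x3A130BD (r,kernel):
  TLB hit vpn=0x3A13 → PA=0x4C0BD
#5 VA=0x1C1ECF6 (w,user):
  L0 @0x3C[14] → 0x50007  P=1,RW=1,US=1,PS=0
  L1 @0x50[30] → 0x51005  P=1,RW=0,US=1,PS=0
  ✗ PROTECTION_VIOLATION  [2 reads]

TLB: [["0x2415", "0x43"], ["0x3A13", "0x4C"]]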